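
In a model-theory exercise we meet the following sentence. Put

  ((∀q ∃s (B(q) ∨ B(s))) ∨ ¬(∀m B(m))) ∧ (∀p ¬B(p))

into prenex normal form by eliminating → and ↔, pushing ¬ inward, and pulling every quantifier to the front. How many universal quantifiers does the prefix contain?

2

Push ¬ through the quantifiers and connectives to reach negation normal form:
  ((∀q ∃s (B(q) ∨ B(s))) ∨ (∃m ¬B(m))) ∧ (∀p ¬B(p))
Finally move all quantifiers to the prefix:
  ∀q ∃s ∃m ∀p ((B(q) ∨ B(s) ∨ ¬B(m)) ∧ ¬B(p))
The prefix is ∀q ∃s ∃m ∀p: 2 universal, 2 existential.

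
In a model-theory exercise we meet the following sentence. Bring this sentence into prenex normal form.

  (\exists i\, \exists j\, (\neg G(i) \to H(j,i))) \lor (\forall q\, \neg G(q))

\exists i\, \exists j\, \forall q\, (G(i) \lor H(j,i) \lor \neg G(q))

Rewrite implications/biconditionals: A → B as ¬A ∨ B.
  (\exists i\, \exists j\, (\neg \neg G(i) \lor H(j,i))) \lor (\forall q\, \neg G(q))
Drive negations inward (¬∀x A ≡ ∃x ¬A, ¬∃x A ≡ ∀x ¬A, De Morgan for ∧/∨):
  (\exists i\, \exists j\, (G(i) \lor H(j,i))) \lor (\forall q\, \neg G(q))
All bound variables are already distinct, so no renaming is needed.
Extract every quantifier outward, since the variables are now distinct and don't occur free across branches:
  \exists i\, \exists j\, \forall q\, (G(i) \lor H(j,i) \lor \neg G(q))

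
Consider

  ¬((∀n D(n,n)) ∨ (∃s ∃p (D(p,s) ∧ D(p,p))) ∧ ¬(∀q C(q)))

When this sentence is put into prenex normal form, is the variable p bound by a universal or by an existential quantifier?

Push ¬ through the quantifiers and connectives to reach negation normal form:
  (∃n ¬D(n,n)) ∧ ((∀s ∀p (¬D(p,s) ∨ ¬D(p,p))) ∨ (∀q C(q)))
All bound variables are already distinct, so no renaming is needed.
Extract every quantifier outward, since the variables are now distinct and don't occur free across branches:
  ∃n ∀s ∀p ∀q (¬D(n,n) ∧ (¬D(p,s) ∨ ¬D(p,p) ∨ C(q)))
The quantifier ∃p sits under an odd number of negations, so it flips to ∀p.

universal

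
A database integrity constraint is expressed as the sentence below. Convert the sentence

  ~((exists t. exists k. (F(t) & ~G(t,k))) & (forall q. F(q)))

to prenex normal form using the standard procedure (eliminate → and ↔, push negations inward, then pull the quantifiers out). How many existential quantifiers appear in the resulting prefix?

Drive negations inward (¬∀x A ≡ ∃x ¬A, ¬∃x A ≡ ∀x ¬A, De Morgan for ∧/∨):
  (forall t. forall k. (~F(t) | G(t,k))) | (exists q. ~F(q))
Extract every quantifier outward, since the variables are now distinct and don't occur free across branches:
  forall t. forall k. exists q. (~F(t) | G(t,k) | ~F(q))
The prefix is forall t forall k exists q: 2 universal, 1 existential.

1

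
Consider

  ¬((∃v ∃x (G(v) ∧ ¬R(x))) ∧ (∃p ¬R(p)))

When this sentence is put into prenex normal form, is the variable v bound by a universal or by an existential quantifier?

universal

Move each ¬ inward, flipping quantifiers it crosses:
  (∀v ∀x (¬G(v) ∨ R(x))) ∨ (∀p R(p))
All bound variables are already distinct, so no renaming is needed.
Finally move all quantifiers to the prefix:
  ∀v ∀x ∀p (¬G(v) ∨ R(x) ∨ R(p))
The quantifier ∃v sits under an odd number of negations, so it flips to ∀v.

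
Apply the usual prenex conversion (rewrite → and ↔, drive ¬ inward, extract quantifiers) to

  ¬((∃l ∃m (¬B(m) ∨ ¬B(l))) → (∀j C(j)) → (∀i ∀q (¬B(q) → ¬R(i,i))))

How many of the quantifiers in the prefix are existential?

Eliminate → and ↔ using ¬ and ∨.
  ¬(¬(∃l ∃m (¬B(m) ∨ ¬B(l))) ∨ ¬(∀j C(j)) ∨ (∀i ∀q (¬¬B(q) ∨ ¬R(i,i))))
Push ¬ through the quantifiers and connectives to reach negation normal form:
  (∃l ∃m (¬B(m) ∨ ¬B(l))) ∧ (∀j C(j)) ∧ (∃i ∃q (¬B(q) ∧ R(i,i)))
All bound variables are already distinct, so no renaming is needed.
Extract every quantifier outward, since the variables are now distinct and don't occur free across branches:
  ∃l ∃m ∀j ∃i ∃q ((¬B(m) ∨ ¬B(l)) ∧ C(j) ∧ ¬B(q) ∧ R(i,i))
The prefix is ∃l ∃m ∀j ∃i ∃q: 1 universal, 4 existential.

4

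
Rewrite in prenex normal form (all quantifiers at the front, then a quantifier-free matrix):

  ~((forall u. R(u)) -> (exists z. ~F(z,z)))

Eliminate → and ↔ using ¬ and ∨.
  ~(~(forall u. R(u)) | (exists z. ~F(z,z)))
Drive negations inward (¬∀x A ≡ ∃x ¬A, ¬∃x A ≡ ∀x ¬A, De Morgan for ∧/∨):
  (forall u. R(u)) & (forall z. F(z,z))
All bound variables are already distinct, so no renaming is needed.
Extract every quantifier outward, since the variables are now distinct and don't occur free across branches:
  forall u. forall z. (R(u) & F(z,z))

forall u. forall z. (R(u) & F(z,z))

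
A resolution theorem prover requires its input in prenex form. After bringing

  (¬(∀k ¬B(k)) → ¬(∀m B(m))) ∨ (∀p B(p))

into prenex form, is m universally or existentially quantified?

existential

First replace A → B with ¬A ∨ B.
  ¬¬(∀k ¬B(k)) ∨ ¬(∀m B(m)) ∨ (∀p B(p))
Push ¬ through the quantifiers and connectives to reach negation normal form:
  (∀k ¬B(k)) ∨ (∃m ¬B(m)) ∨ (∀p B(p))
All bound variables are already distinct, so no renaming is needed.
Finally move all quantifiers to the prefix:
  ∀k ∃m ∀p (¬B(k) ∨ ¬B(m) ∨ B(p))
The quantifier ∀m sits under an odd number of negations (counting the antecedent side of each →), so it flips to ∃m.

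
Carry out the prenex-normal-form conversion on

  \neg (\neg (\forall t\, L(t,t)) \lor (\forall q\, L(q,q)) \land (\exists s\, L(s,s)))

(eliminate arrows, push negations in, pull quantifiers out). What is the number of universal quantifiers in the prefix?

2

Move each ¬ inward, flipping quantifiers it crosses:
  (\forall t\, L(t,t)) \land ((\exists q\, \neg L(q,q)) \lor (\forall s\, \neg L(s,s)))
Finally move all quantifiers to the prefix:
  \forall t\, \exists q\, \forall s\, (L(t,t) \land (\neg L(q,q) \lor \neg L(s,s)))
The prefix is \forall t \exists q \forall s: 2 universal, 1 existential.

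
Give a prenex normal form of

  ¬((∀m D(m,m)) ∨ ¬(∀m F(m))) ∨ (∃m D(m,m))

∃m ∀y ∃z (¬D(m,m) ∧ F(y) ∨ D(z,z))

Push ¬ through the quantifiers and connectives to reach negation normal form:
  (∃m ¬D(m,m)) ∧ (∀m F(m)) ∨ (∃m D(m,m))
Give each quantifier a distinct variable: m↦y, m↦z.
  (∃m ¬D(m,m)) ∧ (∀y F(y)) ∨ (∃z D(z,z))
Extract every quantifier outward, since the variables are now distinct and don't occur free across branches:
  ∃m ∀y ∃z (¬D(m,m) ∧ F(y) ∨ D(z,z))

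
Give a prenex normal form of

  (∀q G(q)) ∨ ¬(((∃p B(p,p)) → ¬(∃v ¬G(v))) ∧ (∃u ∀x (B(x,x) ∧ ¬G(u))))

Rewrite implications/biconditionals: A → B as ¬A ∨ B.
  (∀q G(q)) ∨ ¬((¬(∃p B(p,p)) ∨ ¬(∃v ¬G(v))) ∧ (∃u ∀x (B(x,x) ∧ ¬G(u))))
Drive negations inward (¬∀x A ≡ ∃x ¬A, ¬∃x A ≡ ∀x ¬A, De Morgan for ∧/∨):
  (∀q G(q)) ∨ (∃p B(p,p)) ∧ (∃v ¬G(v)) ∨ (∀u ∃x (¬B(x,x) ∨ G(u)))
All bound variables are already distinct, so no renaming is needed.
Pull the quantifiers to the front (each side's bound variable is not free in the other side):
  ∀q ∃p ∃v ∀u ∃x (G(q) ∨ B(p,p) ∧ ¬G(v) ∨ ¬B(x,x) ∨ G(u))

∀q ∃p ∃v ∀u ∃x (G(q) ∨ B(p,p) ∧ ¬G(v) ∨ ¬B(x,x) ∨ G(u))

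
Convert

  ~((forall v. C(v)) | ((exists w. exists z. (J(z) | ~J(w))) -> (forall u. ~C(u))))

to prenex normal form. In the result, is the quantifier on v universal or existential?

First replace A → B with ¬A ∨ B.
  ~((forall v. C(v)) | ~(exists w. exists z. (J(z) | ~J(w))) | (forall u. ~C(u)))
Move each ¬ inward, flipping quantifiers it crosses:
  (exists v. ~C(v)) & (exists w. exists z. (J(z) | ~J(w))) & (exists u. C(u))
Pull the quantifiers to the front (each side's bound variable is not free in the other side):
  exists v. exists w. exists z. exists u. (~C(v) & (J(z) | ~J(w)) & C(u))
The quantifier forall v sits under an odd number of negations (counting the antecedent side of each →), so it flips to exists v.

existential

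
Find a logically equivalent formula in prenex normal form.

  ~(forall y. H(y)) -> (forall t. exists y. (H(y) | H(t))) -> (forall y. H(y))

Rewrite implications/biconditionals: A → B as ¬A ∨ B.
  ~~(forall y. H(y)) | ~(forall t. exists y. (H(y) | H(t))) | (forall y. H(y))
Drive negations inward (¬∀x A ≡ ∃x ¬A, ¬∃x A ≡ ∀x ¬A, De Morgan for ∧/∨):
  (forall y. H(y)) | (exists t. forall y. (~H(y) & ~H(t))) | (forall y. H(y))
Rename bound variables to avoid capture: y↦z1, y↦s.
  (forall y. H(y)) | (exists t. forall z1. (~H(z1) & ~H(t))) | (forall s. H(s))
Extract every quantifier outward, since the variables are now distinct and don't occur free across branches:
  forall y. exists t. forall z1. forall s. (H(y) | ~H(z1) & ~H(t) | H(s))

forall y. exists t. forall z1. forall s. (H(y) | ~H(z1) & ~H(t) | H(s))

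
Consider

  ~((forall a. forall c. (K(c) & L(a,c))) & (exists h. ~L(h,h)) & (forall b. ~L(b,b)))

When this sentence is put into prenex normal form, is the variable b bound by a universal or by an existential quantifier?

existential

Push ¬ through the quantifiers and connectives to reach negation normal form:
  (exists a. exists c. (~K(c) | ~L(a,c))) | (forall h. L(h,h)) | (exists b. L(b,b))
Pull the quantifiers to the front (each side's bound variable is not free in the other side):
  exists a. exists c. forall h. exists b. (~K(c) | ~L(a,c) | L(h,h) | L(b,b))
The quantifier forall b sits under an odd number of negations, so it flips to exists b.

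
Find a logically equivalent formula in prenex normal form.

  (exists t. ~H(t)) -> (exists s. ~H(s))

forall t. exists s. (H(t) | ~H(s))

First replace A → B with ¬A ∨ B.
  ~(exists t. ~H(t)) | (exists s. ~H(s))
Move each ¬ inward, flipping quantifiers it crosses:
  (forall t. H(t)) | (exists s. ~H(s))
All bound variables are already distinct, so no renaming is needed.
Finally move all quantifiers to the prefix:
  forall t. exists s. (H(t) | ~H(s))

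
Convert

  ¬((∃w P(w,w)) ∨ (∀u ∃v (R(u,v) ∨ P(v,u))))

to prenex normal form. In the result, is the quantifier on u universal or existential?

existential

Push ¬ through the quantifiers and connectives to reach negation normal form:
  (∀w ¬P(w,w)) ∧ (∃u ∀v (¬R(u,v) ∧ ¬P(v,u)))
All bound variables are already distinct, so no renaming is needed.
Extract every quantifier outward, since the variables are now distinct and don't occur free across branches:
  ∀w ∃u ∀v (¬P(w,w) ∧ ¬R(u,v) ∧ ¬P(v,u))
The quantifier ∀u sits under an odd number of negations, so it flips to ∃u.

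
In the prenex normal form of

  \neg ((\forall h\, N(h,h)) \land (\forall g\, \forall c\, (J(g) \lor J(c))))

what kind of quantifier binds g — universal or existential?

existential

Move each ¬ inward, flipping quantifiers it crosses:
  (\exists h\, \neg N(h,h)) \lor (\exists g\, \exists c\, (\neg J(g) \land \neg J(c)))
All bound variables are already distinct, so no renaming is needed.
Finally move all quantifiers to the prefix:
  \exists h\, \exists g\, \exists c\, (\neg N(h,h) \lor \neg J(g) \land \neg J(c))
The quantifier \forall g sits under an odd number of negations, so it flips to \exists g.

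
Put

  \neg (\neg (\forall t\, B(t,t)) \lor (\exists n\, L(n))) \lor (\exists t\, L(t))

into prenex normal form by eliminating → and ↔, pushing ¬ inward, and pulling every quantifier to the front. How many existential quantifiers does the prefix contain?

Drive negations inward (¬∀x A ≡ ∃x ¬A, ¬∃x A ≡ ∀x ¬A, De Morgan for ∧/∨):
  (\forall t\, B(t,t)) \land (\forall n\, \neg L(n)) \lor (\exists t\, L(t))
Standardize variables apart so no two quantifiers bind the same name: t↦b.
  (\forall t\, B(t,t)) \land (\forall n\, \neg L(n)) \lor (\exists b\, L(b))
Finally move all quantifiers to the prefix:
  \forall t\, \forall n\, \exists b\, (B(t,t) \land \neg L(n) \lor L(b))
The prefix is \forall t \forall n \exists b: 2 universal, 1 existential.

1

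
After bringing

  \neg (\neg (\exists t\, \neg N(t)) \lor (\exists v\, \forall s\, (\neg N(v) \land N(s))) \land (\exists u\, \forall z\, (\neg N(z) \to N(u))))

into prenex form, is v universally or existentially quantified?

First replace A → B with ¬A ∨ B.
  \neg (\neg (\exists t\, \neg N(t)) \lor (\exists v\, \forall s\, (\neg N(v) \land N(s))) \land (\exists u\, \forall z\, (\neg \neg N(z) \lor N(u))))
Move each ¬ inward, flipping quantifiers it crosses:
  (\exists t\, \neg N(t)) \land ((\forall v\, \exists s\, (N(v) \lor \neg N(s))) \lor (\forall u\, \exists z\, (\neg N(z) \land \neg N(u))))
All bound variables are already distinct, so no renaming is needed.
Finally move all quantifiers to the prefix:
  \exists t\, \forall v\, \exists s\, \forall u\, \exists z\, (\neg N(t) \land (N(v) \lor \neg N(s) \lor \neg N(z) \land \neg N(u)))
The quantifier \exists v sits under an odd number of negations (counting the antecedent side of each →), so it flips to \forall v.

universal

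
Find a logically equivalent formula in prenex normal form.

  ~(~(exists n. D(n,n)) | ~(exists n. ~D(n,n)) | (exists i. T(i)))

exists n. exists c. forall i. (D(n,n) & ~D(c,c) & ~T(i))

Drive negations inward (¬∀x A ≡ ∃x ¬A, ¬∃x A ≡ ∀x ¬A, De Morgan for ∧/∨):
  (exists n. D(n,n)) & (exists n. ~D(n,n)) & (forall i. ~T(i))
Give each quantifier a distinct variable: n↦c.
  (exists n. D(n,n)) & (exists c. ~D(c,c)) & (forall i. ~T(i))
Extract every quantifier outward, since the variables are now distinct and don't occur free across branches:
  exists n. exists c. forall i. (D(n,n) & ~D(c,c) & ~T(i))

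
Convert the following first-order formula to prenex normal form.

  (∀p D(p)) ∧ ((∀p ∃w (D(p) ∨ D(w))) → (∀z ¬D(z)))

Eliminate → and ↔ using ¬ and ∨.
  (∀p D(p)) ∧ (¬(∀p ∃w (D(p) ∨ D(w))) ∨ (∀z ¬D(z)))
Move each ¬ inward, flipping quantifiers it crosses:
  (∀p D(p)) ∧ ((∃p ∀w (¬D(p) ∧ ¬D(w))) ∨ (∀z ¬D(z)))
Standardize variables apart so no two quantifiers bind the same name: p↦y1.
  (∀p D(p)) ∧ ((∃y1 ∀w (¬D(y1) ∧ ¬D(w))) ∨ (∀z ¬D(z)))
Pull the quantifiers to the front (each side's bound variable is not free in the other side):
  ∀p ∃y1 ∀w ∀z (D(p) ∧ (¬D(y1) ∧ ¬D(w) ∨ ¬D(z)))

∀p ∃y1 ∀w ∀z (D(p) ∧ (¬D(y1) ∧ ¬D(w) ∨ ¬D(z)))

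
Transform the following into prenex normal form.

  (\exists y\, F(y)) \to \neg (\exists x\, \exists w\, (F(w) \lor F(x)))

First replace A → B with ¬A ∨ B.
  \neg (\exists y\, F(y)) \lor \neg (\exists x\, \exists w\, (F(w) \lor F(x)))
Move each ¬ inward, flipping quantifiers it crosses:
  (\forall y\, \neg F(y)) \lor (\forall x\, \forall w\, (\neg F(w) \land \neg F(x)))
All bound variables are already distinct, so no renaming is needed.
Finally move all quantifiers to the prefix:
  \forall y\, \forall x\, \forall w\, (\neg F(y) \lor \neg F(w) \land \neg F(x))

\forall y\, \forall x\, \forall w\, (\neg F(y) \lor \neg F(w) \land \neg F(x))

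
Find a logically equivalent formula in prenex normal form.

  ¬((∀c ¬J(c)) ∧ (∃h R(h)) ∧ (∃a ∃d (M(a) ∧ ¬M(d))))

∃c ∀h ∀a ∀d (J(c) ∨ ¬R(h) ∨ ¬M(a) ∨ M(d))

Push ¬ through the quantifiers and connectives to reach negation normal form:
  (∃c J(c)) ∨ (∀h ¬R(h)) ∨ (∀a ∀d (¬M(a) ∨ M(d)))
All bound variables are already distinct, so no renaming is needed.
Extract every quantifier outward, since the variables are now distinct and don't occur free across branches:
  ∃c ∀h ∀a ∀d (J(c) ∨ ¬R(h) ∨ ¬M(a) ∨ M(d))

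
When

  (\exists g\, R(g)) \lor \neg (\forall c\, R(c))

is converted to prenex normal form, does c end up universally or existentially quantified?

Move each ¬ inward, flipping quantifiers it crosses:
  (\exists g\, R(g)) \lor (\exists c\, \neg R(c))
Finally move all quantifiers to the prefix:
  \exists g\, \exists c\, (R(g) \lor \neg R(c))
The quantifier \forall c sits under an odd number of negations, so it flips to \exists c.

existential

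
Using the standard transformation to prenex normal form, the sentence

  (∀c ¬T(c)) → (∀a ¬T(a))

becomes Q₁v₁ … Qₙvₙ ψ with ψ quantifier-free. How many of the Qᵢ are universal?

1

Eliminate → and ↔ using ¬ and ∨.
  ¬(∀c ¬T(c)) ∨ (∀a ¬T(a))
Drive negations inward (¬∀x A ≡ ∃x ¬A, ¬∃x A ≡ ∀x ¬A, De Morgan for ∧/∨):
  (∃c T(c)) ∨ (∀a ¬T(a))
All bound variables are already distinct, so no renaming is needed.
Extract every quantifier outward, since the variables are now distinct and don't occur free across branches:
  ∃c ∀a (T(c) ∨ ¬T(a))
The prefix is ∃c ∀a: 1 universal, 1 existential.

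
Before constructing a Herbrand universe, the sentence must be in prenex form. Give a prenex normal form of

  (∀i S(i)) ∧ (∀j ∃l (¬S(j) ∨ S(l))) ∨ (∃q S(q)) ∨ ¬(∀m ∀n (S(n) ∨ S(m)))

∀i ∀j ∃l ∃q ∃m ∃n (S(i) ∧ (¬S(j) ∨ S(l)) ∨ S(q) ∨ ¬S(n) ∧ ¬S(m))

Move each ¬ inward, flipping quantifiers it crosses:
  (∀i S(i)) ∧ (∀j ∃l (¬S(j) ∨ S(l))) ∨ (∃q S(q)) ∨ (∃m ∃n (¬S(n) ∧ ¬S(m)))
All bound variables are already distinct, so no renaming is needed.
Pull the quantifiers to the front (each side's bound variable is not free in the other side):
  ∀i ∀j ∃l ∃q ∃m ∃n (S(i) ∧ (¬S(j) ∨ S(l)) ∨ S(q) ∨ ¬S(n) ∧ ¬S(m))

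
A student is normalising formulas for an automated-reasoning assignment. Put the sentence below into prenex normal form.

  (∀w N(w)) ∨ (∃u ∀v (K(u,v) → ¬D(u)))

Eliminate → and ↔ using ¬ and ∨.
  (∀w N(w)) ∨ (∃u ∀v (¬K(u,v) ∨ ¬D(u)))
All bound variables are already distinct, so no renaming is needed.
Finally move all quantifiers to the prefix:
  ∀w ∃u ∀v (N(w) ∨ ¬K(u,v) ∨ ¬D(u))

∀w ∃u ∀v (N(w) ∨ ¬K(u,v) ∨ ¬D(u))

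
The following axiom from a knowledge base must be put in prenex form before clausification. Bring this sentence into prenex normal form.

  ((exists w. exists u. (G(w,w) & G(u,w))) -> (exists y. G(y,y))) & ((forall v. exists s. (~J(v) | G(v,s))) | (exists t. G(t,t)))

forall w. forall u. exists y. forall v. exists s. exists t. ((~G(w,w) | ~G(u,w) | G(y,y)) & (~J(v) | G(v,s) | G(t,t)))

Rewrite implications/biconditionals: A → B as ¬A ∨ B.
  (~(exists w. exists u. (G(w,w) & G(u,w))) | (exists y. G(y,y))) & ((forall v. exists s. (~J(v) | G(v,s))) | (exists t. G(t,t)))
Push ¬ through the quantifiers and connectives to reach negation normal form:
  ((forall w. forall u. (~G(w,w) | ~G(u,w))) | (exists y. G(y,y))) & ((forall v. exists s. (~J(v) | G(v,s))) | (exists t. G(t,t)))
Extract every quantifier outward, since the variables are now distinct and don't occur free across branches:
  forall w. forall u. exists y. forall v. exists s. exists t. ((~G(w,w) | ~G(u,w) | G(y,y)) & (~J(v) | G(v,s) | G(t,t)))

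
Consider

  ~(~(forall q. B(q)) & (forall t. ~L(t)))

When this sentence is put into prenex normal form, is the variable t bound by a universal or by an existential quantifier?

Move each ¬ inward, flipping quantifiers it crosses:
  (forall q. B(q)) | (exists t. L(t))
All bound variables are already distinct, so no renaming is needed.
Finally move all quantifiers to the prefix:
  forall q. exists t. (B(q) | L(t))
The quantifier forall t sits under an odd number of negations, so it flips to exists t.

existential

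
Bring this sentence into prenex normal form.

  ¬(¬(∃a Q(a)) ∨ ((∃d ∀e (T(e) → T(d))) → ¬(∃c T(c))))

First replace A → B with ¬A ∨ B.
  ¬(¬(∃a Q(a)) ∨ ¬(∃d ∀e (¬T(e) ∨ T(d))) ∨ ¬(∃c T(c)))
Drive negations inward (¬∀x A ≡ ∃x ¬A, ¬∃x A ≡ ∀x ¬A, De Morgan for ∧/∨):
  (∃a Q(a)) ∧ (∃d ∀e (¬T(e) ∨ T(d))) ∧ (∃c T(c))
All bound variables are already distinct, so no renaming is needed.
Finally move all quantifiers to the prefix:
  ∃a ∃d ∀e ∃c (Q(a) ∧ (¬T(e) ∨ T(d)) ∧ T(c))

∃a ∃d ∀e ∃c (Q(a) ∧ (¬T(e) ∨ T(d)) ∧ T(c))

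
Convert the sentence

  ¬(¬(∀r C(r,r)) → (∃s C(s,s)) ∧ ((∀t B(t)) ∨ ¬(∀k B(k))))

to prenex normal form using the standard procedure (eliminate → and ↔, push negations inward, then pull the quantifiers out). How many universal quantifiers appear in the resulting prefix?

2

Rewrite implications/biconditionals: A → B as ¬A ∨ B.
  ¬(¬¬(∀r C(r,r)) ∨ (∃s C(s,s)) ∧ ((∀t B(t)) ∨ ¬(∀k B(k))))
Drive negations inward (¬∀x A ≡ ∃x ¬A, ¬∃x A ≡ ∀x ¬A, De Morgan for ∧/∨):
  (∃r ¬C(r,r)) ∧ ((∀s ¬C(s,s)) ∨ (∃t ¬B(t)) ∧ (∀k B(k)))
All bound variables are already distinct, so no renaming is needed.
Extract every quantifier outward, since the variables are now distinct and don't occur free across branches:
  ∃r ∀s ∃t ∀k (¬C(r,r) ∧ (¬C(s,s) ∨ ¬B(t) ∧ B(k)))
The prefix is ∃r ∀s ∃t ∀k: 2 universal, 2 existential.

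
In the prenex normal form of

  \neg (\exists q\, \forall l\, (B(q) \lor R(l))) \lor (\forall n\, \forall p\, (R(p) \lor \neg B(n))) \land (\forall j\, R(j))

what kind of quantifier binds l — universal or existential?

Drive negations inward (¬∀x A ≡ ∃x ¬A, ¬∃x A ≡ ∀x ¬A, De Morgan for ∧/∨):
  (\forall q\, \exists l\, (\neg B(q) \land \neg R(l))) \lor (\forall n\, \forall p\, (R(p) \lor \neg B(n))) \land (\forall j\, R(j))
All bound variables are already distinct, so no renaming is needed.
Finally move all quantifiers to the prefix:
  \forall q\, \exists l\, \forall n\, \forall p\, \forall j\, (\neg B(q) \land \neg R(l) \lor (R(p) \lor \neg B(n)) \land R(j))
The quantifier \forall l sits under an odd number of negations, so it flips to \exists l.

existential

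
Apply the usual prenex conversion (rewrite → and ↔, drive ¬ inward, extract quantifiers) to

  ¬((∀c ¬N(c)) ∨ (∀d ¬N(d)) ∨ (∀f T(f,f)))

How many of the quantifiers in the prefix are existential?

3

Move each ¬ inward, flipping quantifiers it crosses:
  (∃c N(c)) ∧ (∃d N(d)) ∧ (∃f ¬T(f,f))
All bound variables are already distinct, so no renaming is needed.
Extract every quantifier outward, since the variables are now distinct and don't occur free across branches:
  ∃c ∃d ∃f (N(c) ∧ N(d) ∧ ¬T(f,f))
The prefix is ∃c ∃d ∃f: 0 universal, 3 existential.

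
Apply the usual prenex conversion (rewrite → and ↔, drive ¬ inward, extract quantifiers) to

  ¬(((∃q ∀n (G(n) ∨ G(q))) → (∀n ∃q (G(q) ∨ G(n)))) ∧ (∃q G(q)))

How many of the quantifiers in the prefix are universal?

Rewrite implications/biconditionals: A → B as ¬A ∨ B.
  ¬((¬(∃q ∀n (G(n) ∨ G(q))) ∨ (∀n ∃q (G(q) ∨ G(n)))) ∧ (∃q G(q)))
Move each ¬ inward, flipping quantifiers it crosses:
  (∃q ∀n (G(n) ∨ G(q))) ∧ (∃n ∀q (¬G(q) ∧ ¬G(n))) ∨ (∀q ¬G(q))
Standardize variables apart so no two quantifiers bind the same name: n↦y1, q↦x1, q↦v.
  (∃q ∀n (G(n) ∨ G(q))) ∧ (∃y1 ∀x1 (¬G(x1) ∧ ¬G(y1))) ∨ (∀v ¬G(v))
Pull the quantifiers to the front (each side's bound variable is not free in the other side):
  ∃q ∀n ∃y1 ∀x1 ∀v ((G(n) ∨ G(q)) ∧ ¬G(x1) ∧ ¬G(y1) ∨ ¬G(v))
The prefix is ∃q ∀n ∃y1 ∀x1 ∀v: 3 universal, 2 existential.

3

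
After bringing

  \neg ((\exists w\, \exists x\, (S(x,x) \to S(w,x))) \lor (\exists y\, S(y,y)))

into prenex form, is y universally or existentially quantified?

First replace A → B with ¬A ∨ B.
  \neg ((\exists w\, \exists x\, (\neg S(x,x) \lor S(w,x))) \lor (\exists y\, S(y,y)))
Push ¬ through the quantifiers and connectives to reach negation normal form:
  (\forall w\, \forall x\, (S(x,x) \land \neg S(w,x))) \land (\forall y\, \neg S(y,y))
All bound variables are already distinct, so no renaming is needed.
Finally move all quantifiers to the prefix:
  \forall w\, \forall x\, \forall y\, (S(x,x) \land \neg S(w,x) \land \neg S(y,y))
The quantifier \exists y sits under an odd number of negations (counting the antecedent side of each →), so it flips to \forall y.

universal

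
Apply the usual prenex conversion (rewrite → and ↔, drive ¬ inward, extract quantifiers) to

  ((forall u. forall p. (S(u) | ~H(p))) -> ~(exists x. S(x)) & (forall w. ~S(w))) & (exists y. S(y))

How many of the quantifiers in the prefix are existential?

3

Eliminate → and ↔ using ¬ and ∨.
  (~(forall u. forall p. (S(u) | ~H(p))) | ~(exists x. S(x)) & (forall w. ~S(w))) & (exists y. S(y))
Move each ¬ inward, flipping quantifiers it crosses:
  ((exists u. exists p. (~S(u) & H(p))) | (forall x. ~S(x)) & (forall w. ~S(w))) & (exists y. S(y))
All bound variables are already distinct, so no renaming is needed.
Pull the quantifiers to the front (each side's bound variable is not free in the other side):
  exists u. exists p. forall x. forall w. exists y. ((~S(u) & H(p) | ~S(x) & ~S(w)) & S(y))
The prefix is exists u exists p forall x forall w exists y: 2 universal, 3 existential.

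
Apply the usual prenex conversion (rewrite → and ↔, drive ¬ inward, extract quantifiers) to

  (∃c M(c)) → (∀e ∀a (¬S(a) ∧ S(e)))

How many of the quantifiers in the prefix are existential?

Rewrite implications/biconditionals: A → B as ¬A ∨ B.
  ¬(∃c M(c)) ∨ (∀e ∀a (¬S(a) ∧ S(e)))
Drive negations inward (¬∀x A ≡ ∃x ¬A, ¬∃x A ≡ ∀x ¬A, De Morgan for ∧/∨):
  (∀c ¬M(c)) ∨ (∀e ∀a (¬S(a) ∧ S(e)))
All bound variables are already distinct, so no renaming is needed.
Pull the quantifiers to the front (each side's bound variable is not free in the other side):
  ∀c ∀e ∀a (¬M(c) ∨ ¬S(a) ∧ S(e))
The prefix is ∀c ∀e ∀a: 3 universal, 0 existential.

0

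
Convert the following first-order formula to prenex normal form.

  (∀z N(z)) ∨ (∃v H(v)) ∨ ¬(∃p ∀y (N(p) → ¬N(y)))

First replace A → B with ¬A ∨ B.
  (∀z N(z)) ∨ (∃v H(v)) ∨ ¬(∃p ∀y (¬N(p) ∨ ¬N(y)))
Drive negations inward (¬∀x A ≡ ∃x ¬A, ¬∃x A ≡ ∀x ¬A, De Morgan for ∧/∨):
  (∀z N(z)) ∨ (∃v H(v)) ∨ (∀p ∃y (N(p) ∧ N(y)))
Finally move all quantifiers to the prefix:
  ∀z ∃v ∀p ∃y (N(z) ∨ H(v) ∨ N(p) ∧ N(y))

∀z ∃v ∀p ∃y (N(z) ∨ H(v) ∨ N(p) ∧ N(y))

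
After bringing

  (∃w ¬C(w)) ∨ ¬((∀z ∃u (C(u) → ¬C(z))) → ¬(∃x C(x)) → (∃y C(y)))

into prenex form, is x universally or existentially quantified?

Rewrite implications/biconditionals: A → B as ¬A ∨ B.
  (∃w ¬C(w)) ∨ ¬(¬(∀z ∃u (¬C(u) ∨ ¬C(z))) ∨ ¬¬(∃x C(x)) ∨ (∃y C(y)))
Move each ¬ inward, flipping quantifiers it crosses:
  (∃w ¬C(w)) ∨ (∀z ∃u (¬C(u) ∨ ¬C(z))) ∧ (∀x ¬C(x)) ∧ (∀y ¬C(y))
Finally move all quantifiers to the prefix:
  ∃w ∀z ∃u ∀x ∀y (¬C(w) ∨ (¬C(u) ∨ ¬C(z)) ∧ ¬C(x) ∧ ¬C(y))
The quantifier ∃x sits under an odd number of negations (counting the antecedent side of each →), so it flips to ∀x.

universal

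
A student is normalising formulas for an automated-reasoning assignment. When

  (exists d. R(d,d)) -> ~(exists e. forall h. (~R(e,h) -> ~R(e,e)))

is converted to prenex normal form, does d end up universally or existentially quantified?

Eliminate → and ↔ using ¬ and ∨.
  ~(exists d. R(d,d)) | ~(exists e. forall h. (~~R(e,h) | ~R(e,e)))
Move each ¬ inward, flipping quantifiers it crosses:
  (forall d. ~R(d,d)) | (forall e. exists h. (~R(e,h) & R(e,e)))
Pull the quantifiers to the front (each side's bound variable is not free in the other side):
  forall d. forall e. exists h. (~R(d,d) | ~R(e,h) & R(e,e))
The quantifier exists d sits under an odd number of negations (counting the antecedent side of each →), so it flips to forall d.

universal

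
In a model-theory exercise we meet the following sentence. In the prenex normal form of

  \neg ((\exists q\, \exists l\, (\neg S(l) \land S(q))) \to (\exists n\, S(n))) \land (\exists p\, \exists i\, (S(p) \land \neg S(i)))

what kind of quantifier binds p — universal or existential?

Eliminate → and ↔ using ¬ and ∨.
  \neg (\neg (\exists q\, \exists l\, (\neg S(l) \land S(q))) \lor (\exists n\, S(n))) \land (\exists p\, \exists i\, (S(p) \land \neg S(i)))
Drive negations inward (¬∀x A ≡ ∃x ¬A, ¬∃x A ≡ ∀x ¬A, De Morgan for ∧/∨):
  (\exists q\, \exists l\, (\neg S(l) \land S(q))) \land (\forall n\, \neg S(n)) \land (\exists p\, \exists i\, (S(p) \land \neg S(i)))
All bound variables are already distinct, so no renaming is needed.
Finally move all quantifiers to the prefix:
  \exists q\, \exists l\, \forall n\, \exists p\, \exists i\, (\neg S(l) \land S(q) \land \neg S(n) \land S(p) \land \neg S(i))
The quantifier \exists p sits under an even number of negations (counting the antecedent side of each →), so it remains existential.

existential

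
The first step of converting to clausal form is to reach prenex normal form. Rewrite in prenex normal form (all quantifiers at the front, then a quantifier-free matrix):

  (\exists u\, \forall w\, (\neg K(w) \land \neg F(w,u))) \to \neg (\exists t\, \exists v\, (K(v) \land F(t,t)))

First replace A → B with ¬A ∨ B.
  \neg (\exists u\, \forall w\, (\neg K(w) \land \neg F(w,u))) \lor \neg (\exists t\, \exists v\, (K(v) \land F(t,t)))
Drive negations inward (¬∀x A ≡ ∃x ¬A, ¬∃x A ≡ ∀x ¬A, De Morgan for ∧/∨):
  (\forall u\, \exists w\, (K(w) \lor F(w,u))) \lor (\forall t\, \forall v\, (\neg K(v) \lor \neg F(t,t)))
All bound variables are already distinct, so no renaming is needed.
Pull the quantifiers to the front (each side's bound variable is not free in the other side):
  \forall u\, \exists w\, \forall t\, \forall v\, (K(w) \lor F(w,u) \lor \neg K(v) \lor \neg F(t,t))

\forall u\, \exists w\, \forall t\, \forall v\, (K(w) \lor F(w,u) \lor \neg K(v) \lor \neg F(t,t))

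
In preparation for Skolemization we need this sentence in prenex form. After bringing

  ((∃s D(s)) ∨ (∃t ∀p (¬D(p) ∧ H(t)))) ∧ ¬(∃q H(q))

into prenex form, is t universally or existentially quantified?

Drive negations inward (¬∀x A ≡ ∃x ¬A, ¬∃x A ≡ ∀x ¬A, De Morgan for ∧/∨):
  ((∃s D(s)) ∨ (∃t ∀p (¬D(p) ∧ H(t)))) ∧ (∀q ¬H(q))
All bound variables are already distinct, so no renaming is needed.
Pull the quantifiers to the front (each side's bound variable is not free in the other side):
  ∃s ∃t ∀p ∀q ((D(s) ∨ ¬D(p) ∧ H(t)) ∧ ¬H(q))
The quantifier ∃t sits under an even number of negations, so it remains existential.

existential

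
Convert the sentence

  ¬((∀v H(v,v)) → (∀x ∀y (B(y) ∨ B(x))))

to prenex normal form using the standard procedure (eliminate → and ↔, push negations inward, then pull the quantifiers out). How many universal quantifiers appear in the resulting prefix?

1

First replace A → B with ¬A ∨ B.
  ¬(¬(∀v H(v,v)) ∨ (∀x ∀y (B(y) ∨ B(x))))
Drive negations inward (¬∀x A ≡ ∃x ¬A, ¬∃x A ≡ ∀x ¬A, De Morgan for ∧/∨):
  (∀v H(v,v)) ∧ (∃x ∃y (¬B(y) ∧ ¬B(x)))
Pull the quantifiers to the front (each side's bound variable is not free in the other side):
  ∀v ∃x ∃y (H(v,v) ∧ ¬B(y) ∧ ¬B(x))
The prefix is ∀v ∃x ∃y: 1 universal, 2 existential.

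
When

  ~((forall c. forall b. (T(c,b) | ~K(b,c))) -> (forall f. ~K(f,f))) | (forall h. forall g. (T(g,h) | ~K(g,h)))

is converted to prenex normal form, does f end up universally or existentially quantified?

existential

Rewrite implications/biconditionals: A → B as ¬A ∨ B.
  ~(~(forall c. forall b. (T(c,b) | ~K(b,c))) | (forall f. ~K(f,f))) | (forall h. forall g. (T(g,h) | ~K(g,h)))
Move each ¬ inward, flipping quantifiers it crosses:
  (forall c. forall b. (T(c,b) | ~K(b,c))) & (exists f. K(f,f)) | (forall h. forall g. (T(g,h) | ~K(g,h)))
All bound variables are already distinct, so no renaming is needed.
Extract every quantifier outward, since the variables are now distinct and don't occur free across branches:
  forall c. forall b. exists f. forall h. forall g. ((T(c,b) | ~K(b,c)) & K(f,f) | T(g,h) | ~K(g,h))
The quantifier forall f sits under an odd number of negations (counting the antecedent side of each →), so it flips to exists f.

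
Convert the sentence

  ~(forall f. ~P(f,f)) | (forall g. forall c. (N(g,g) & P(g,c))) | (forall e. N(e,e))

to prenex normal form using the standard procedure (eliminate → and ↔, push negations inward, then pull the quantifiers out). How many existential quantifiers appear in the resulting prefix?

Drive negations inward (¬∀x A ≡ ∃x ¬A, ¬∃x A ≡ ∀x ¬A, De Morgan for ∧/∨):
  (exists f. P(f,f)) | (forall g. forall c. (N(g,g) & P(g,c))) | (forall e. N(e,e))
All bound variables are already distinct, so no renaming is needed.
Finally move all quantifiers to the prefix:
  exists f. forall g. forall c. forall e. (P(f,f) | N(g,g) & P(g,c) | N(e,e))
The prefix is exists f forall g forall c forall e: 3 universal, 1 existential.

1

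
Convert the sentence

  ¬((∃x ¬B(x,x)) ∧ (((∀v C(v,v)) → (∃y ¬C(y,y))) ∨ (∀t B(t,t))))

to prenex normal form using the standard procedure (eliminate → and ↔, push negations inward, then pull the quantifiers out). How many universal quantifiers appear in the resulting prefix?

3

First replace A → B with ¬A ∨ B.
  ¬((∃x ¬B(x,x)) ∧ (¬(∀v C(v,v)) ∨ (∃y ¬C(y,y)) ∨ (∀t B(t,t))))
Move each ¬ inward, flipping quantifiers it crosses:
  (∀x B(x,x)) ∨ (∀v C(v,v)) ∧ (∀y C(y,y)) ∧ (∃t ¬B(t,t))
All bound variables are already distinct, so no renaming is needed.
Finally move all quantifiers to the prefix:
  ∀x ∀v ∀y ∃t (B(x,x) ∨ C(v,v) ∧ C(y,y) ∧ ¬B(t,t))
The prefix is ∀x ∀v ∀y ∃t: 3 universal, 1 existential.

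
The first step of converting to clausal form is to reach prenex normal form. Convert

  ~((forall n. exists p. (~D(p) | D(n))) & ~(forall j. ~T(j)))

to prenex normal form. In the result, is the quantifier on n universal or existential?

existential

Move each ¬ inward, flipping quantifiers it crosses:
  (exists n. forall p. (D(p) & ~D(n))) | (forall j. ~T(j))
All bound variables are already distinct, so no renaming is needed.
Extract every quantifier outward, since the variables are now distinct and don't occur free across branches:
  exists n. forall p. forall j. (D(p) & ~D(n) | ~T(j))
The quantifier forall n sits under an odd number of negations, so it flips to exists n.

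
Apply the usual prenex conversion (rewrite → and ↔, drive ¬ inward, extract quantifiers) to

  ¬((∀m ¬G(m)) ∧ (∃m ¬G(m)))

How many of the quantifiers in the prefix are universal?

Push ¬ through the quantifiers and connectives to reach negation normal form:
  (∃m G(m)) ∨ (∀m G(m))
Rename bound variables to avoid capture: m↦y.
  (∃m G(m)) ∨ (∀y G(y))
Finally move all quantifiers to the prefix:
  ∃m ∀y (G(m) ∨ G(y))
The prefix is ∃m ∀y: 1 universal, 1 existential.

1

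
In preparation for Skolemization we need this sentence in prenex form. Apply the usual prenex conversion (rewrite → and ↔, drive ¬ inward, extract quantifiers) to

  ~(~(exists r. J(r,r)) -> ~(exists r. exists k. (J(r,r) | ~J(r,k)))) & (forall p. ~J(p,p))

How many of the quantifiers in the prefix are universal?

Rewrite implications/biconditionals: A → B as ¬A ∨ B.
  ~(~~(exists r. J(r,r)) | ~(exists r. exists k. (J(r,r) | ~J(r,k)))) & (forall p. ~J(p,p))
Move each ¬ inward, flipping quantifiers it crosses:
  (forall r. ~J(r,r)) & (exists r. exists k. (J(r,r) | ~J(r,k))) & (forall p. ~J(p,p))
Rename bound variables to avoid capture: r↦z1.
  (forall r. ~J(r,r)) & (exists z1. exists k. (J(z1,z1) | ~J(z1,k))) & (forall p. ~J(p,p))
Pull the quantifiers to the front (each side's bound variable is not free in the other side):
  forall r. exists z1. exists k. forall p. (~J(r,r) & (J(z1,z1) | ~J(z1,k)) & ~J(p,p))
The prefix is forall r exists z1 exists k forall p: 2 universal, 2 existential.

2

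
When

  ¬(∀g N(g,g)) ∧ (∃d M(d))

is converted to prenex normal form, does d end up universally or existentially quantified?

existential

Move each ¬ inward, flipping quantifiers it crosses:
  (∃g ¬N(g,g)) ∧ (∃d M(d))
All bound variables are already distinct, so no renaming is needed.
Finally move all quantifiers to the prefix:
  ∃g ∃d (¬N(g,g) ∧ M(d))
The quantifier ∃d sits under an even number of negations, so it remains existential.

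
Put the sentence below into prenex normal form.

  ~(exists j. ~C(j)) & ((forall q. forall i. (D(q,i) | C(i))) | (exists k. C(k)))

forall j. forall q. forall i. exists k. (C(j) & (D(q,i) | C(i) | C(k)))

Move each ¬ inward, flipping quantifiers it crosses:
  (forall j. C(j)) & ((forall q. forall i. (D(q,i) | C(i))) | (exists k. C(k)))
All bound variables are already distinct, so no renaming is needed.
Finally move all quantifiers to the prefix:
  forall j. forall q. forall i. exists k. (C(j) & (D(q,i) | C(i) | C(k)))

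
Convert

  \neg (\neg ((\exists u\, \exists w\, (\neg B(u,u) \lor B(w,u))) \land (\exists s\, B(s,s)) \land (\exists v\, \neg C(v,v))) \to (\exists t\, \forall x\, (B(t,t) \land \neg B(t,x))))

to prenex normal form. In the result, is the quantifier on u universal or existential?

universal

Rewrite implications/biconditionals: A → B as ¬A ∨ B.
  \neg (\neg \neg ((\exists u\, \exists w\, (\neg B(u,u) \lor B(w,u))) \land (\exists s\, B(s,s)) \land (\exists v\, \neg C(v,v))) \lor (\exists t\, \forall x\, (B(t,t) \land \neg B(t,x))))
Move each ¬ inward, flipping quantifiers it crosses:
  ((\forall u\, \forall w\, (B(u,u) \land \neg B(w,u))) \lor (\forall s\, \neg B(s,s)) \lor (\forall v\, C(v,v))) \land (\forall t\, \exists x\, (\neg B(t,t) \lor B(t,x)))
All bound variables are already distinct, so no renaming is needed.
Extract every quantifier outward, since the variables are now distinct and don't occur free across branches:
  \forall u\, \forall w\, \forall s\, \forall v\, \forall t\, \exists x\, ((B(u,u) \land \neg B(w,u) \lor \neg B(s,s) \lor C(v,v)) \land (\neg B(t,t) \lor B(t,x)))
The quantifier \exists u sits under an odd number of negations (counting the antecedent side of each →), so it flips to \forall u.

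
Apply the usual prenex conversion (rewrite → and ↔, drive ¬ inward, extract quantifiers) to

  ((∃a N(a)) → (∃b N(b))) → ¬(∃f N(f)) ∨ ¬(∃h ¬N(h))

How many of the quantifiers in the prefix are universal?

First replace A → B with ¬A ∨ B.
  ¬(¬(∃a N(a)) ∨ (∃b N(b))) ∨ ¬(∃f N(f)) ∨ ¬(∃h ¬N(h))
Push ¬ through the quantifiers and connectives to reach negation normal form:
  (∃a N(a)) ∧ (∀b ¬N(b)) ∨ (∀f ¬N(f)) ∨ (∀h N(h))
All bound variables are already distinct, so no renaming is needed.
Finally move all quantifiers to the prefix:
  ∃a ∀b ∀f ∀h (N(a) ∧ ¬N(b) ∨ ¬N(f) ∨ N(h))
The prefix is ∃a ∀b ∀f ∀h: 3 universal, 1 existential.

3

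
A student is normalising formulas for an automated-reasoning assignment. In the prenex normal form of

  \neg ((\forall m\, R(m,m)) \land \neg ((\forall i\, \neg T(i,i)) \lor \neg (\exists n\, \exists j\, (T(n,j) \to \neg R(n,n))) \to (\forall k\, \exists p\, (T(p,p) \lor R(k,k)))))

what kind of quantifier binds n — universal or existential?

existential

Eliminate → and ↔ using ¬ and ∨.
  \neg ((\forall m\, R(m,m)) \land \neg (\neg ((\forall i\, \neg T(i,i)) \lor \neg (\exists n\, \exists j\, (\neg T(n,j) \lor \neg R(n,n)))) \lor (\forall k\, \exists p\, (T(p,p) \lor R(k,k)))))
Move each ¬ inward, flipping quantifiers it crosses:
  (\exists m\, \neg R(m,m)) \lor (\exists i\, T(i,i)) \land (\exists n\, \exists j\, (\neg T(n,j) \lor \neg R(n,n))) \lor (\forall k\, \exists p\, (T(p,p) \lor R(k,k)))
Extract every quantifier outward, since the variables are now distinct and don't occur free across branches:
  \exists m\, \exists i\, \exists n\, \exists j\, \forall k\, \exists p\, (\neg R(m,m) \lor T(i,i) \land (\neg T(n,j) \lor \neg R(n,n)) \lor T(p,p) \lor R(k,k))
The quantifier \exists n sits under an even number of negations (counting the antecedent side of each →), so it remains existential.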